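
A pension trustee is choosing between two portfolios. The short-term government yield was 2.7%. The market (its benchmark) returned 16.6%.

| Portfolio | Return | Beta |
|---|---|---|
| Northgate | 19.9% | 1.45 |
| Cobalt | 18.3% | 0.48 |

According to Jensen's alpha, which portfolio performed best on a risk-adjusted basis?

Northgate: α = 19.9% − [2.7% + 1.45 × (16.6% − 2.7%)] = -2.955
Cobalt: α = 18.3% − [2.7% + 0.48 × (16.6% − 2.7%)] = 8.928
Highest: Cobalt (8.928).

Cobalt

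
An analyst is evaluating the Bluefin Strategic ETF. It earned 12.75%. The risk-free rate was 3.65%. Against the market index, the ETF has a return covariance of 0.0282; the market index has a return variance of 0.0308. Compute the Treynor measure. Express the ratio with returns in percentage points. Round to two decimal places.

β = Cov / Var = 0.0282 / 0.0308 = 0.9156
Treynor = (Rp − Rf) / β = (12.75% − 3.65%) / 0.9156 = 9.10 / 0.9156 = 9.9388

9.94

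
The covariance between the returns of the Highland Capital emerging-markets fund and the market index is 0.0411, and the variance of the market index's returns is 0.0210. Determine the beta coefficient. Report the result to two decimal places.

β = Cov(Rp, Rm) / Var(Rm) = 0.0411 / 0.0210 = 1.9571

1.96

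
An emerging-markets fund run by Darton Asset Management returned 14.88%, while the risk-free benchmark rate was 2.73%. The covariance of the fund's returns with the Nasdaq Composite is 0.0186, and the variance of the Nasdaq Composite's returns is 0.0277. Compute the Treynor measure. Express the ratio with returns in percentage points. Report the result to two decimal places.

18.09

β = Cov / Var = 0.0186 / 0.0277 = 0.6715
Treynor = (Rp − Rf) / β = (14.88% − 2.73%) / 0.6715 = 12.15 / 0.6715 = 18.0938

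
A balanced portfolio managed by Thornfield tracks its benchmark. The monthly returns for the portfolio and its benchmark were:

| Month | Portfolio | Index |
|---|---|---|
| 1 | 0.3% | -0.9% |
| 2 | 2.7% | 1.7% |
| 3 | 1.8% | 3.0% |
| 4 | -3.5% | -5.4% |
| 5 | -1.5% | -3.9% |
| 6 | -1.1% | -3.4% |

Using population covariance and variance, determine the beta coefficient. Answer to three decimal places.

r̄p = -0.2167%,  r̄m = -1.4833%
Cov = Σ(rp − r̄p)(rm − r̄m) / 6 = 6.0469
Var(rm) = Σ(rm − r̄m)² / 6 = 9.2381
β = Cov / Var = 6.0469 / 9.2381 = 0.6546

0.655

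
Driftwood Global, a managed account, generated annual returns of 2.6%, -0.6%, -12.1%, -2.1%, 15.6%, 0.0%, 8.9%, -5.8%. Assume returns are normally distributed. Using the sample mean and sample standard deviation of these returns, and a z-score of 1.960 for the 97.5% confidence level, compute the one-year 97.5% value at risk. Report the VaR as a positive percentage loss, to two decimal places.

r̄ = (2.6 − 0.6 − 12.1 − 2.1 + 15.6 + 0 + 8.9 − 5.8) / 8 = 6.50 / 8 = 0.8125%
Sample σ = √[Σ(r − r̄)² / 7] = √[508.8688 / 7] = √72.6955 = 8.5262%
VaR = −(r̄ − z·σ) = −(0.8125 − 1.960 × 8.5262) = −(-15.8989) = 15.8989%

15.90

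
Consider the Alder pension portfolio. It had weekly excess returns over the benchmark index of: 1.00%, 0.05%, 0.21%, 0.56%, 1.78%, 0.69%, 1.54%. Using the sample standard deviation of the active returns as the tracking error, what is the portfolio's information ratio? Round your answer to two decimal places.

1.28

r̄ = (1 + 0.05 + 0.21 + 0.56 + 1.78 + 0.69 + 1.54) / 7 = 0.8329%
Sample σ = √[Σ(r − r̄)² / 6] = √[2.5207 / 6] = √0.4201 = 0.6482%
IR = r̄ / tracking error = 0.8329 / 0.6482 = 1.2849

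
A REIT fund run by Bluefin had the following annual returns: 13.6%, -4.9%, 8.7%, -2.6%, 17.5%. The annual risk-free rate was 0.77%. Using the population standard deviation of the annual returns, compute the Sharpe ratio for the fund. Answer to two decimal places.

0.65

r̄ = (13.6 − 4.9 + 8.7 − 2.6 + 17.5) / 5 = 32.30 / 5 = 6.4600%
Population σ = √[Σ(r − r̄)² / 5] = √[389.0120 / 5] = √77.8024 = 8.8206%
Sharpe = (r̄ − rf) / σ = (6.4600 − 0.77) / 8.8206 = 5.6900 / 8.8206 = 0.6451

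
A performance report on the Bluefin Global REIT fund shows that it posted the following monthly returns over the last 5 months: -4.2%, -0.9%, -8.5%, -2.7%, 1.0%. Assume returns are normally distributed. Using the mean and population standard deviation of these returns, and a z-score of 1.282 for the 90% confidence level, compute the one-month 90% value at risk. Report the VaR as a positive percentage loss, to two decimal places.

7.20

μ = (-4.2 − 0.9 − 8.5 − 2.7 + 1) / 5 = -15.30 / 5 = -3.0600%
Σ(r − μ)² = 52.1720; population σ = √(52.1720/5) = 3.2302%
VaR = −(μ − z·σ) = −(-3.0600 − 1.282 × 3.2302) = −(-7.2011) = 7.2011%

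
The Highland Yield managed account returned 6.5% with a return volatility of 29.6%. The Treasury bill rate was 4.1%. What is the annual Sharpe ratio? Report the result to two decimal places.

0.08

Sharpe = (Rp − Rf) / σp = (6.5% − 4.1%) / 29.6% = 2.40% / 29.6% = 0.0811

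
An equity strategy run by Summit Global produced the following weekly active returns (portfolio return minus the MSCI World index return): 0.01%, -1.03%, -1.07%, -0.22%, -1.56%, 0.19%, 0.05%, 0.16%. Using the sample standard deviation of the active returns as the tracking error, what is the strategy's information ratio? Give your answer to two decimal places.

r̄ = (0.01 − 1.03 − 1.07 − 0.22 − 1.56 + 0.19 + 0.05 + 0.16) / 8 = -3.470 / 8 = -0.4338%
Σ(r − r̄)² = (0.01 − (-0.4338))² + (-1.03 − (-0.4338))² + … = 3.2470
sample σ = √(3.2470 / 7) = √0.4639 = 0.6811%
IR = r̄ / tracking error = -0.4338 / 0.6811 = -0.6369

-0.64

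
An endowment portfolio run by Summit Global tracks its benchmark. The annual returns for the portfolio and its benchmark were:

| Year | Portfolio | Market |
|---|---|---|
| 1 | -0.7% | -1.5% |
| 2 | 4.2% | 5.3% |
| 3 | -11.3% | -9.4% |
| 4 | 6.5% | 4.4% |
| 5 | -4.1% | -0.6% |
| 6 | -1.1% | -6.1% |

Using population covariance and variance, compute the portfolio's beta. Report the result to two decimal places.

0.96

r̄p = -1.0833%,  r̄m = -1.3167%
Cov = Σ(rp − r̄p)(rm − r̄m) / 6 = 26.4569
Var(rm) = Σ(rm − r̄m)² / 6 = 27.5381
β = Cov / Var = 26.4569 / 27.5381 = 0.9607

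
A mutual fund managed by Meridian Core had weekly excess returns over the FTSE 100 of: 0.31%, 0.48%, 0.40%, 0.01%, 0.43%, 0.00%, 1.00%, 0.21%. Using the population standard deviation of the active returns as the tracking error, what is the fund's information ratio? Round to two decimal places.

1.19

r̄ = (0.31 + 0.48 + 0.4 + 0.01 + 0.43 + 0 + 1 + 0.21) / 8 = 2.840 / 8 = 0.3550%
Population σ = √[Σ(r − r̄)² / 8] = √[0.7074 / 8] = √0.0884 = 0.2973%
IR = r̄ / tracking error = 0.3550 / 0.2973 = 1.1941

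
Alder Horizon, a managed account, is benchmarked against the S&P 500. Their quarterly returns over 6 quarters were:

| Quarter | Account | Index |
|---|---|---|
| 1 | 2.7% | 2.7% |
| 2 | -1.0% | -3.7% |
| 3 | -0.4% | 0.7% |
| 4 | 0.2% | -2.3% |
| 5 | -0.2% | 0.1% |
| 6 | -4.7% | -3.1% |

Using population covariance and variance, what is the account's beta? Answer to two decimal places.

0.69

r̄p = -0.5667%,  r̄m = -0.9333%
Cov = Σ(rp − r̄p)(rm − r̄m) / 6 = 3.6044
Var(rm) = Σ(rm − r̄m)² / 6 = 5.1922
β = Cov / Var = 3.6044 / 5.1922 = 0.6942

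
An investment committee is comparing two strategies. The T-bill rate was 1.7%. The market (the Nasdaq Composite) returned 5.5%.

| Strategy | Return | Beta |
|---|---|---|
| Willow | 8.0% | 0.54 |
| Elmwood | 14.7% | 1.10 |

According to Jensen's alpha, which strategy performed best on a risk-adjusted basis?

Elmwood

Willow: α = 8.0% − [1.7% + 0.54 × (5.5% − 1.7%)] = 4.248
Elmwood: α = 14.7% − [1.7% + 1.10 × (5.5% − 1.7%)] = 8.820
Highest: Elmwood (8.820).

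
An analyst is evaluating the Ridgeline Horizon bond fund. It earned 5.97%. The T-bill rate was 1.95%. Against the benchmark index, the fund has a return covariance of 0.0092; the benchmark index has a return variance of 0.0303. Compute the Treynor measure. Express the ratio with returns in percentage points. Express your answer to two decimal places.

13.24

β = Cov / Var = 0.0092 / 0.0303 = 0.3036
Treynor = (Rp − Rf) / β = (5.97% − 1.95%) / 0.3036 = 4.02 / 0.3036 = 13.2411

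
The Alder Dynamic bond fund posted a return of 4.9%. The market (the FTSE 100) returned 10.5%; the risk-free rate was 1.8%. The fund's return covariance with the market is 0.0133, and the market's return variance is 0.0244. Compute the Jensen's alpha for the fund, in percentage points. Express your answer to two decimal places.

-1.64

β = Cov / Var = 0.0133 / 0.0244 = 0.5451
E[R] = Rf + β(Rm − Rf) = 1.8% + 0.5451 × (10.5% − 1.8%) = 6.5424%
α = Rp − E[R] = 4.9% − 6.5424% = -1.6424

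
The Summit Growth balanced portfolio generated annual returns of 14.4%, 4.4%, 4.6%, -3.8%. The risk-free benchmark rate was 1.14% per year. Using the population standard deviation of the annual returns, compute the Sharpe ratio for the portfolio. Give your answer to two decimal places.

0.58

Mean return r̄ = 19.60 / 4 = 4.9000%
Σ(r − r̄)² = (14.4 − 4.9000)² + (4.4 − 4.9000)² + … = 166.2800
population σ = √(166.2800 / 4) = √41.5700 = 6.4475%
Sharpe = (r̄ − rf) / σ = (4.9000 − 1.14) / 6.4475 = 3.7600 / 6.4475 = 0.5832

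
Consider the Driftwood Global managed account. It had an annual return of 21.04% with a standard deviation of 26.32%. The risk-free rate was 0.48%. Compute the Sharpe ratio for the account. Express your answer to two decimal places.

0.78

Sharpe = (Rp − Rf) / σp = (21.04% − 0.48%) / 26.32% = 20.56% / 26.32% = 0.7812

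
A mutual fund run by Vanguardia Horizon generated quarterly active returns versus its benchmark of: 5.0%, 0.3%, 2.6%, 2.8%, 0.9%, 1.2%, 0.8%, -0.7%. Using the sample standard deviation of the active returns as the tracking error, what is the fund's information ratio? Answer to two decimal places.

0.90

Mean return r̄ = 12.90 / 8 = 1.6125%
Sample std dev = √[22.2688 / 7] = 1.7836%
IR = r̄ / tracking error = 1.6125 / 1.7836 = 0.9041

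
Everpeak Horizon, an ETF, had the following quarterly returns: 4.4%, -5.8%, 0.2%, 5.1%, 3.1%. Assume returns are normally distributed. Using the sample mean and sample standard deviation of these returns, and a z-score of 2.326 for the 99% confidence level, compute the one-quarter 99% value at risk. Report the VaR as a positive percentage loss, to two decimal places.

8.93

r̄ = (4.4 − 5.8 + 0.2 + 5.1 + 3.1) / 5 = 1.4000%
Sample std dev = √[78.8600 / 4] = 4.4402%
VaR = −(r̄ − z·σ) = −(1.4000 − 2.326 × 4.4402) = −(-8.9279) = 8.9279%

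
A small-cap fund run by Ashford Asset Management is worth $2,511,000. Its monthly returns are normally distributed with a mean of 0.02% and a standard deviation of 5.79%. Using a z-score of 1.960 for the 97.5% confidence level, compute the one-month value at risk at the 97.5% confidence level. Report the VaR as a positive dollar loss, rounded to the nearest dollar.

Return at the 97.5% tail: μ − z·σ = 0.02% − 1.960 × 5.79% = 0.02 − 11.3484 = -11.3284%
VaR = −(-11.3284%) × $2,511,000 = 11.3284% × $2,511,000 = $284,456

$284,456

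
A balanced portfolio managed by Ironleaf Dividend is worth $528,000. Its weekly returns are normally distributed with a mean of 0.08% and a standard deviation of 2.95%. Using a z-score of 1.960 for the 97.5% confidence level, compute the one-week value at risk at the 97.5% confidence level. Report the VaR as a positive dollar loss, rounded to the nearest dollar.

$30,107

Return at the 97.5% tail: μ − z·σ = 0.08% − 1.960 × 2.95% = 0.08 − 5.7820 = -5.7020%
VaR = −(-5.7020%) × $528,000 = 5.7020% × $528,000 = $30,107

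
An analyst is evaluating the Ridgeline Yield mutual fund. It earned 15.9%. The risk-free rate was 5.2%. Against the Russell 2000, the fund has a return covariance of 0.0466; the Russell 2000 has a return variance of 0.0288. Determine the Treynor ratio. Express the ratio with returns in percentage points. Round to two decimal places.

β = Cov / Var = 0.0466 / 0.0288 = 1.6181
Treynor = (Rp − Rf) / β = (15.9% − 5.2%) / 1.6181 = 10.70 / 1.6181 = 6.6127

6.61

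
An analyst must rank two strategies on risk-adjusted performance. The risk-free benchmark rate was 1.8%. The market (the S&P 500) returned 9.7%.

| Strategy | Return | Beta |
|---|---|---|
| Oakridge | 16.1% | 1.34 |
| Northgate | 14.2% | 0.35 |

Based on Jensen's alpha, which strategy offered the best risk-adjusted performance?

Oakridge: α = 16.1% − [1.8% + 1.34 × (9.7% − 1.8%)] = 3.714
Northgate: α = 14.2% − [1.8% + 0.35 × (9.7% − 1.8%)] = 9.635
Highest: Northgate (9.635).

Northgate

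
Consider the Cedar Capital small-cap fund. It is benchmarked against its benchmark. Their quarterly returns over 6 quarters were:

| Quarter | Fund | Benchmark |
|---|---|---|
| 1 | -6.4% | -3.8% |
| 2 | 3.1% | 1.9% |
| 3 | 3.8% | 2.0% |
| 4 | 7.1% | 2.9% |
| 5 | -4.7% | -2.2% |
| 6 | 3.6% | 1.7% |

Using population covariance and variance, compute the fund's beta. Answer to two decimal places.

r̄p = 1.0833%,  r̄m = 0.4167%
Cov = Σ(rp − r̄p)(rm − r̄m) / 6 = 12.0253
Var(rm) = Σ(rm − r̄m)² / 6 = 6.1914
β = Cov / Var = 12.0253 / 6.1914 = 1.9423

1.94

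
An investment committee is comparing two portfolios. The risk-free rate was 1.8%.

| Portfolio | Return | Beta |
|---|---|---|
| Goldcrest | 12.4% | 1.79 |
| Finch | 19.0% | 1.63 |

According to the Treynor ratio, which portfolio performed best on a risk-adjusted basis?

Finch

Goldcrest: Treynor = (12.4% − 1.8%) / 1.79 = 5.922
Finch: Treynor = (19.0% − 1.8%) / 1.63 = 10.552
Highest: Finch (10.552).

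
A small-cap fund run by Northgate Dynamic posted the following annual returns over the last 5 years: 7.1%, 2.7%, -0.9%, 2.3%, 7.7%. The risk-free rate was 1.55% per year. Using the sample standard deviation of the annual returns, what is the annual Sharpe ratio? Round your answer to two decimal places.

μ = (7.1 + 2.7 − 0.9 + 2.3 + 7.7) / 5 = 3.7800%
Sample σ = √[Σ(r − μ)² / 4] = √[51.6480 / 4] = √12.9120 = 3.5933%
Sharpe = (μ − rf) / σ = (3.7800 − 1.55) / 3.5933 = 2.2300 / 3.5933 = 0.6206

0.62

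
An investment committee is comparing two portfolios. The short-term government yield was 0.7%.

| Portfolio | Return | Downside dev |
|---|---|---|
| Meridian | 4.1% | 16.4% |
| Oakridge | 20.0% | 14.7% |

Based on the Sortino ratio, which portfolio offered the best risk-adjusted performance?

Oakridge

Meridian: Sortino ratio = (4.1% − 0.7%) / 16.4% = 0.207
Oakridge: Sortino ratio = (20.0% − 0.7%) / 14.7% = 1.313
Highest: Oakridge (1.313).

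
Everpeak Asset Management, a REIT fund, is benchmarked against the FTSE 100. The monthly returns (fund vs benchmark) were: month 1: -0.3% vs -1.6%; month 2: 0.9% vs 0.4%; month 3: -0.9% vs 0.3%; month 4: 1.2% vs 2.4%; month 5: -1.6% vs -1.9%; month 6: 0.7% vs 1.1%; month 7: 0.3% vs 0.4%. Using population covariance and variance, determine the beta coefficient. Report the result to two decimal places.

r̄p = 0.0429%,  r̄m = 0.1571%
Cov = Σ(rp − r̄p)(rm − r̄m) / 7 = 1.0476
Var(rm) = Σ(rm − r̄m)² / 7 = 1.9110
β = Cov / Var = 1.0476 / 1.9110 = 0.5482

0.55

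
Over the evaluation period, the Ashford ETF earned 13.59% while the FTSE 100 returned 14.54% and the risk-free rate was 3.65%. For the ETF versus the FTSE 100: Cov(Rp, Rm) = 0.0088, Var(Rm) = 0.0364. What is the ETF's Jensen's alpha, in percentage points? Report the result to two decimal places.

β = Cov / Var = 0.0088 / 0.0364 = 0.2418
E[R] = Rf + β(Rm − Rf) = 3.65% + 0.2418 × (14.54% − 3.65%) = 6.2832%
α = Rp − E[R] = 13.59% − 6.2832% = 7.3068

7.31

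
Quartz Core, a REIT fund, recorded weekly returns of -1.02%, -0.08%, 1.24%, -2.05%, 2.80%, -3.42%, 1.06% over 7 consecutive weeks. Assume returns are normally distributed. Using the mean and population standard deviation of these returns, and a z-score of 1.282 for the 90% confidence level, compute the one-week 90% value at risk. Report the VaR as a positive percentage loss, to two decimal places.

2.73

Mean return r̄ = -1.470 / 7 = -0.2100%
Population std dev = √[27.1382 / 7] = 1.9690%
VaR = −(r̄ − z·σ) = −(-0.2100 − 1.282 × 1.9690) = −(-2.7343) = 2.7343%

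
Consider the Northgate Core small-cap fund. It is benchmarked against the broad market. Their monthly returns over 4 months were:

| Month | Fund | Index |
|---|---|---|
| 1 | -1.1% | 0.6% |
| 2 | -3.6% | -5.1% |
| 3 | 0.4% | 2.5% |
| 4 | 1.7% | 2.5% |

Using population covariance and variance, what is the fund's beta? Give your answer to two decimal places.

0.60

r̄p = -0.6500%,  r̄m = 0.1250%
Cov = Σ(rp − r̄p)(rm − r̄m) / 4 = 5.8188
Var(rm) = Σ(rm − r̄m)² / 4 = 9.7019
β = Cov / Var = 5.8188 / 9.7019 = 0.5998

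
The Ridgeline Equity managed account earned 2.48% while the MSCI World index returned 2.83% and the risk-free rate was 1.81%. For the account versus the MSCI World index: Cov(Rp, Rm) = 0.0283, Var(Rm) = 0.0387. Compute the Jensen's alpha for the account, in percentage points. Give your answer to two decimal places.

-0.08

β = Cov / Var = 0.0283 / 0.0387 = 0.7313
E[R] = Rf + β(Rm − Rf) = 1.81% + 0.7313 × (2.83% − 1.81%) = 2.5559%
α = Rp − E[R] = 2.48% − 2.5559% = -0.0759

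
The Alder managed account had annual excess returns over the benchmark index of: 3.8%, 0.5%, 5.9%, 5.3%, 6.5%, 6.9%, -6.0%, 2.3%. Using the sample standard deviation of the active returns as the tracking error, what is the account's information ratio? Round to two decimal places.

Mean return r̄ = 25.20 / 8 = 3.1500%
Σ(r − r̄)² = (3.8 − 3.1500)² + (0.5 − 3.1500)² + … = 129.3600
σ = √[129.3600 / 7] = 4.2988%
IR = r̄ / tracking error = 3.1500 / 4.2988 = 0.7328

0.73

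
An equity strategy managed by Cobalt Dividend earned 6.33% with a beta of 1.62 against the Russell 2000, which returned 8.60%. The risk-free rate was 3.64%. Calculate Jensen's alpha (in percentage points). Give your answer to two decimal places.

-5.35

CAPM expected return = Rf + β(Rm − Rf) = 3.64% + 1.62 × (8.60% − 3.64%) = 3.64 + 1.62 × 4.96 = 11.6752%
Jensen's α = Rp − E[R] = 6.33% − 11.6752% = -5.3452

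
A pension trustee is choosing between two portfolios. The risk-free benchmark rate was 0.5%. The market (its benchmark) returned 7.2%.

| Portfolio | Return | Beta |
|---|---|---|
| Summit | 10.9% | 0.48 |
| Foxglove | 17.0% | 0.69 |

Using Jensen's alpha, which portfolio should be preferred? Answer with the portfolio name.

Foxglove

Summit: α = 10.9% − [0.5% + 0.48 × (7.2% − 0.5%)] = 7.184
Foxglove: α = 17.0% − [0.5% + 0.69 × (7.2% − 0.5%)] = 11.877
Highest: Foxglove (11.877).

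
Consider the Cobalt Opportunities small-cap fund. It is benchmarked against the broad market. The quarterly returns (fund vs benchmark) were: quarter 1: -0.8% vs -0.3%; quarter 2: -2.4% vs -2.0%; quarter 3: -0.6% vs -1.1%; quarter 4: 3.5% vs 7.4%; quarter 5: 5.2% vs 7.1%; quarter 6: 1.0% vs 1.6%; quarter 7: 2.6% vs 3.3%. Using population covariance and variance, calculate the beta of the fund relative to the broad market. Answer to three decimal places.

r̄p = 1.2143%,  r̄m = 2.2857%
Cov = Σ(rp − r̄p)(rm − r̄m) / 7 = 8.4673
Var(rm) = Σ(rm − r̄m)² / 7 = 12.4784
β = Cov / Var = 8.4673 / 12.4784 = 0.6786

0.679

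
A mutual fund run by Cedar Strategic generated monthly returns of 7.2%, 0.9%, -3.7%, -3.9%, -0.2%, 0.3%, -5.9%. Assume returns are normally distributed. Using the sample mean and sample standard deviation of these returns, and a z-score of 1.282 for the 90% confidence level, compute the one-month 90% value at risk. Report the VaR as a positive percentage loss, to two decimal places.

r̄ = (7.2 + 0.9 − 3.7 − 3.9 − 0.2 + 0.3 − 5.9) / 7 = -0.7571%
Sample std dev = √[112.4771 / 6] = 4.3297%
VaR = −(r̄ − z·σ) = −(-0.7571 − 1.282 × 4.3297) = −(-6.3078) = 6.3078%

6.31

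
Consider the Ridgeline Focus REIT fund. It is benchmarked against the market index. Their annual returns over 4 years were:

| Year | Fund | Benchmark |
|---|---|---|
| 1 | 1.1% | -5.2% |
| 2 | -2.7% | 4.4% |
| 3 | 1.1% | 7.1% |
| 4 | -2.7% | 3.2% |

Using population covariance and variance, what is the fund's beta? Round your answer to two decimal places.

r̄p = -0.8000%,  r̄m = 2.3750%
Cov = Σ(rp − r̄p)(rm − r̄m) / 4 = -2.7075
Var(rm) = Σ(rm − r̄m)² / 4 = 21.1219
β = Cov / Var = -2.7075 / 21.1219 = -0.1282

-0.13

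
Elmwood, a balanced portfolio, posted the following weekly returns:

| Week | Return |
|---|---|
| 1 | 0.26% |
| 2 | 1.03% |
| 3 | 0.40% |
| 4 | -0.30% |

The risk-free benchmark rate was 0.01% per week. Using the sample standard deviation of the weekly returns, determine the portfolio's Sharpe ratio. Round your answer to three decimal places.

r̄ = (0.26 + 1.03 + 0.4 − 0.3) / 4 = 1.390 / 4 = 0.3475%
Sample std dev = √[0.8955 / 3] = 0.5464%
Sharpe = (r̄ − rf) / σ = (0.3475 − 0.01) / 0.5464 = 0.3375 / 0.5464 = 0.6177

0.618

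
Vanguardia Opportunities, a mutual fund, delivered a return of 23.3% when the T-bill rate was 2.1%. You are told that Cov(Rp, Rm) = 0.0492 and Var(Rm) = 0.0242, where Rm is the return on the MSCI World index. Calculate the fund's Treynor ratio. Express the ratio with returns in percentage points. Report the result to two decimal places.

β = Cov / Var = 0.0492 / 0.0242 = 2.0331
Treynor = (Rp − Rf) / β = (23.3% − 2.1%) / 2.0331 = 21.20 / 2.0331 = 10.4274

10.43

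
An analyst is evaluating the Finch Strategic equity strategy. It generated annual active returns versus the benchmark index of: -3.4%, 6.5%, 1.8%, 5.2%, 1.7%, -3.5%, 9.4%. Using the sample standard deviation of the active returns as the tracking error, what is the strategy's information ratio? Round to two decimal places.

0.52

r̄ = (-3.4 + 6.5 + 1.8 + 5.2 + 1.7 − 3.5 + 9.4) / 7 = 2.5286%
Sample σ = √[Σ(r − r̄)² / 6] = √[142.8343 / 6] = √23.8057 = 4.8791%
IR = r̄ / tracking error = 2.5286 / 4.8791 = 0.5183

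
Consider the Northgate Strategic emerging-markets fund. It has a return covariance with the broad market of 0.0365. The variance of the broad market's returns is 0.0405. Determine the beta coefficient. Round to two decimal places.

0.90

β = Cov(Rp, Rm) / Var(Rm) = 0.0365 / 0.0405 = 0.9012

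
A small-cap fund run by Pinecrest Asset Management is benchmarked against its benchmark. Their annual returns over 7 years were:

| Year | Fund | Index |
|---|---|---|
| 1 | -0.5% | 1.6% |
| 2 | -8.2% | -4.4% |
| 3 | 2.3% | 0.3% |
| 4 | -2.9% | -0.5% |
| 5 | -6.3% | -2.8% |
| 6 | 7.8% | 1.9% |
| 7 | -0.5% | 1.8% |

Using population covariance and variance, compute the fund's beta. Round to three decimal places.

1.831

r̄p = -1.1857%,  r̄m = -0.3000%
Cov = Σ(rp − r̄p)(rm − r̄m) / 7 = 9.4986
Var(rm) = Σ(rm − r̄m)² / 7 = 5.1886
β = Cov / Var = 9.4986 / 5.1886 = 1.8307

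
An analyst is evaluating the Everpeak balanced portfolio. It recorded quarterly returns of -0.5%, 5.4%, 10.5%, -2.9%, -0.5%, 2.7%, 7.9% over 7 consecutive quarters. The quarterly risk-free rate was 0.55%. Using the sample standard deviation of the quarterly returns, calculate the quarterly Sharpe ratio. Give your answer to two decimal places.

0.54

Mean return r̄ = 22.60 / 7 = 3.2286%
Σ(r − r̄)² = 145.0543; sample σ = √(145.0543/6) = 4.9169%
Sharpe = (r̄ − rf) / σ = (3.2286 − 0.55) / 4.9169 = 2.6786 / 4.9169 = 0.5448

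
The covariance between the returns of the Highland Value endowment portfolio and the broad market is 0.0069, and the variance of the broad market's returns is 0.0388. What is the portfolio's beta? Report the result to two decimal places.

0.18

β = Cov(Rp, Rm) / Var(Rm) = 0.0069 / 0.0388 = 0.1778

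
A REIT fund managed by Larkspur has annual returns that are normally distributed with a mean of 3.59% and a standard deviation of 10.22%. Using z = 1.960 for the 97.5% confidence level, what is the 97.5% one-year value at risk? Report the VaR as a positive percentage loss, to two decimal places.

16.44

VaR (as % loss) = −(μ − z·σ) = −(3.59% − 1.960 × 10.22%) = −(-16.4412%) = 16.4412%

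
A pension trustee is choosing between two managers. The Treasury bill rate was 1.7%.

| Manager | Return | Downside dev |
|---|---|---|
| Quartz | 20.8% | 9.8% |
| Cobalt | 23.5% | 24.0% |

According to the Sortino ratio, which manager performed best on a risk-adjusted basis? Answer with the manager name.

Quartz: Sortino ratio = (20.8% − 1.7%) / 9.8% = 1.949
Cobalt: Sortino ratio = (23.5% − 1.7%) / 24.0% = 0.908
Highest: Quartz (1.949).

Quartz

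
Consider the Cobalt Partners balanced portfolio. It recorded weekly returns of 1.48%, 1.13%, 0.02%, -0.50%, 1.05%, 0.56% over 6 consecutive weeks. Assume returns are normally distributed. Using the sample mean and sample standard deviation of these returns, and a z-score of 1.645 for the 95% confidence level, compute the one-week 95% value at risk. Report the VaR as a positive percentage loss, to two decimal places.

0.61

Mean return r̄ = 3.740 / 6 = 0.6233%
Sample std dev = √[2.8025 / 5] = 0.7487%
VaR = −(r̄ − z·σ) = −(0.6233 − 1.645 × 0.7487) = −(-0.6083) = 0.6083%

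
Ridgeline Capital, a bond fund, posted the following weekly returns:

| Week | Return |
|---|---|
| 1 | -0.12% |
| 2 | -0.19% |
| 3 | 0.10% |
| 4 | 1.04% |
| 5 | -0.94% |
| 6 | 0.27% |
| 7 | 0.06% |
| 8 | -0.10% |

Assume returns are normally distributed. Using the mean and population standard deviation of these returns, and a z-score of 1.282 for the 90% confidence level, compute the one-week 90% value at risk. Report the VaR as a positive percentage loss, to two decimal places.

0.64

r̄ = (-0.12 − 0.19 + 0.1 + 1.04 − 0.94 + 0.27 + 0.06 − 0.1) / 8 = 0.0150%
Population σ = √[Σ(r − r̄)² / 8] = √[2.1104 / 8] = √0.2638 = 0.5136%
VaR = −(r̄ − z·σ) = −(0.0150 − 1.282 × 0.5136) = −(-0.6434) = 0.6434%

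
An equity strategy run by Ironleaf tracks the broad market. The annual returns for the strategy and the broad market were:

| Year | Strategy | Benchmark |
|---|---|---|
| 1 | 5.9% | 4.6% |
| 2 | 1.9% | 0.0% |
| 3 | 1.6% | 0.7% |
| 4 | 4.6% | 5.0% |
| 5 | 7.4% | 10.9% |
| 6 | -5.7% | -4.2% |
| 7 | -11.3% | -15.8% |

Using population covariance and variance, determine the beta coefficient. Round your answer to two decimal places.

r̄p = 0.6286%,  r̄m = 0.1714%
Cov = Σ(rp − r̄p)(rm − r̄m) / 7 = 47.6637
Var(rm) = Σ(rm − r̄m)² / 7 = 61.7906
β = Cov / Var = 47.6637 / 61.7906 = 0.7714

0.77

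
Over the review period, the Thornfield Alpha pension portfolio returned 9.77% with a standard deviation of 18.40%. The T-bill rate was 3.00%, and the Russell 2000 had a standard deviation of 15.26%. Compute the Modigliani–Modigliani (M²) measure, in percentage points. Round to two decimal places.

8.61

Sharpe = (Rp − Rf) / σp = (9.77% − 3.00%) / 18.40% = 0.3679
M² = Rf + Sharpe × σm = 3.00% + 0.3679 × 15.26% = 8.6142%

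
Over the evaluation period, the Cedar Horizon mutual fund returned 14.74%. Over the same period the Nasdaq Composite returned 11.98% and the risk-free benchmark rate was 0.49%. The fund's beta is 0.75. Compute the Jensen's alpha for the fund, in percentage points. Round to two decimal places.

CAPM expected return = Rf + β(Rm − Rf) = 0.49% + 0.75 × (11.98% − 0.49%) = 0.49 + 0.75 × 11.49 = 9.1075%
Jensen's α = Rp − E[R] = 14.74% − 9.1075% = 5.6325

5.63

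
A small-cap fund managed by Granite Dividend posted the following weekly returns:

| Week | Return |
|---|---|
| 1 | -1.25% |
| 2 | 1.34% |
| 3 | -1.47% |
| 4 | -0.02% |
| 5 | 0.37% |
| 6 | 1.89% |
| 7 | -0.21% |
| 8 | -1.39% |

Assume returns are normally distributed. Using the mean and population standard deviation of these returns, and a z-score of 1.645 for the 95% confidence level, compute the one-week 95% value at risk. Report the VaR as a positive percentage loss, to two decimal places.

2.03

r̄ = (-1.25 + 1.34 − 1.47 − 0.02 + 0.37 + 1.89 − 0.21 − 1.39) / 8 = -0.740 / 8 = -0.0925%
Σ(r − r̄)² = 11.1362; population σ = √(11.1362/8) = 1.1798%
VaR = −(r̄ − z·σ) = −(-0.0925 − 1.645 × 1.1798) = −(-2.0333) = 2.0333%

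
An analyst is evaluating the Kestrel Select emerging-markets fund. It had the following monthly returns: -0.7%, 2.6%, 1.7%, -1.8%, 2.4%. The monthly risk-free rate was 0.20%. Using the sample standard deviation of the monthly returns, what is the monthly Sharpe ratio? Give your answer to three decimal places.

0.324

μ = (-0.7 + 2.6 + 1.7 − 1.8 + 2.4) / 5 = 4.20 / 5 = 0.8400%
Σ(r − μ)² = 15.6120; sample σ = √(15.6120/4) = 1.9756%
Sharpe = (μ − rf) / σ = (0.8400 − 0.2) / 1.9756 = 0.6400 / 1.9756 = 0.3240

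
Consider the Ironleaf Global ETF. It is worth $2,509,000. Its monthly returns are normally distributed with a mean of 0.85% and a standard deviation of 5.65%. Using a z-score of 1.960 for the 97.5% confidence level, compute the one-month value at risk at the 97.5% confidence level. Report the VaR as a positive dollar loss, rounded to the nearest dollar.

$256,520

Return at the 97.5% tail: μ − z·σ = 0.85% − 1.960 × 5.65% = 0.85 − 11.0740 = -10.2240%
VaR = −(-10.2240%) × $2,509,000 = 10.2240% × $2,509,000 = $256,520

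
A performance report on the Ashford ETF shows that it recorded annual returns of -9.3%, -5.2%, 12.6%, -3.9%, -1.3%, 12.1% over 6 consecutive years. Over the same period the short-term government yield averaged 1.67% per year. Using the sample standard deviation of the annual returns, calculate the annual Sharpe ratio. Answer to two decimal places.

μ = (-9.3 − 5.2 + 12.6 − 3.9 − 1.3 + 12.1) / 6 = 5.00 / 6 = 0.8333%
Sample σ = √[Σ(r − μ)² / 5] = √[431.4333 / 5] = √86.2867 = 9.2891%
Sharpe = (μ − rf) / σ = (0.8333 − 1.67) / 9.2891 = -0.8367 / 9.2891 = -0.0901

-0.09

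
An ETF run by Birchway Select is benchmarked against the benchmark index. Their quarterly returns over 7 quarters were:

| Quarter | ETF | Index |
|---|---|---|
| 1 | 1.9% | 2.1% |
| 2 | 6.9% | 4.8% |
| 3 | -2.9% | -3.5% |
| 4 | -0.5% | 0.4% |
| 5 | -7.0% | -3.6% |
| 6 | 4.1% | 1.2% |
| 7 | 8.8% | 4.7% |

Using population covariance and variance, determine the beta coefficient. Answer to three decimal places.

1.530

r̄p = 1.6143%,  r̄m = 0.8714%
Cov = Σ(rp − r̄p)(rm − r̄m) / 7 = 15.5276
Var(rm) = Σ(rm − r̄m)² / 7 = 10.1478
β = Cov / Var = 15.5276 / 10.1478 = 1.5301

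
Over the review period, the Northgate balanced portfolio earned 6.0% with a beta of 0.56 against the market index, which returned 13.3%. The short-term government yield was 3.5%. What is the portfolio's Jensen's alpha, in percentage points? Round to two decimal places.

-2.99

CAPM expected return = Rf + β(Rm − Rf) = 3.5% + 0.56 × (13.3% − 3.5%) = 3.5 + 0.56 × 9.80 = 8.9880%
Jensen's α = Rp − E[R] = 6.0% − 8.9880% = -2.9880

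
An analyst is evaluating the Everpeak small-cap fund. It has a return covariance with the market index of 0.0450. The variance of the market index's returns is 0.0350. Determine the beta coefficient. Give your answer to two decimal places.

β = Cov(Rp, Rm) / Var(Rm) = 0.0450 / 0.0350 = 1.2857

1.29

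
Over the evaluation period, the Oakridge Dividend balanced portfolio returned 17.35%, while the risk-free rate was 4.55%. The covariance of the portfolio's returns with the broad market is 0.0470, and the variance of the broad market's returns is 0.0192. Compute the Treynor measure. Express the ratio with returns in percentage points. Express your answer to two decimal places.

5.23

β = Cov / Var = 0.0470 / 0.0192 = 2.4479
Treynor = (Rp − Rf) / β = (17.35% − 4.55%) / 2.4479 = 12.80 / 2.4479 = 5.2290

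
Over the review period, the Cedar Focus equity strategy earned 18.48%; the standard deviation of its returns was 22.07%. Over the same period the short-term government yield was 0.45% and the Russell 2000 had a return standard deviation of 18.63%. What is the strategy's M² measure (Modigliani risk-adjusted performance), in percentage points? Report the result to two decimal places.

15.67

Sharpe = (Rp − Rf) / σp = (18.48% − 0.45%) / 22.07% = 0.8169
M² = Rf + Sharpe × σm = 0.45% + 0.8169 × 18.63% = 15.6688%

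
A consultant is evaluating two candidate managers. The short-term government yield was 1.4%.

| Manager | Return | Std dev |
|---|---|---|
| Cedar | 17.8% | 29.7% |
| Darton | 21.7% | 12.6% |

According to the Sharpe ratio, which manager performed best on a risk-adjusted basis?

Cedar: Sharpe ratio = (17.8% − 1.4%) / 29.7% = 0.552
Darton: Sharpe ratio = (21.7% − 1.4%) / 12.6% = 1.611
Highest: Darton (1.611).

Darton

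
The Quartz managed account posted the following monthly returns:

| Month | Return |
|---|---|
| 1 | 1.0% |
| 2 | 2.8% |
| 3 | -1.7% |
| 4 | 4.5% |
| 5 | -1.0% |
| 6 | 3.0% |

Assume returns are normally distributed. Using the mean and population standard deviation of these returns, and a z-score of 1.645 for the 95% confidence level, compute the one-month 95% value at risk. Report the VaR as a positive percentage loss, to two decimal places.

μ = (1 + 2.8 − 1.7 + 4.5 − 1 + 3) / 6 = 8.60 / 6 = 1.4333%
Population σ = √[Σ(r − μ)² / 6] = √[29.6533 / 6] = √4.9422 = 2.2231%
VaR = −(μ − z·σ) = −(1.4333 − 1.645 × 2.2231) = −(-2.2237) = 2.2237%

2.22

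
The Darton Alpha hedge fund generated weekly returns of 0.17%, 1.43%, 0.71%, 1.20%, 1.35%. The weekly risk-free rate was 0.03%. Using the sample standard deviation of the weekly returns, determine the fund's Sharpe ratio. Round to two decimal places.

1.78

Mean return r̄ = 4.860 / 5 = 0.9720%
Σ(r − r̄)² = 1.1165; sample σ = √(1.1165/4) = 0.5283%
Sharpe = (r̄ − rf) / σ = (0.9720 − 0.03) / 0.5283 = 0.9420 / 0.5283 = 1.7831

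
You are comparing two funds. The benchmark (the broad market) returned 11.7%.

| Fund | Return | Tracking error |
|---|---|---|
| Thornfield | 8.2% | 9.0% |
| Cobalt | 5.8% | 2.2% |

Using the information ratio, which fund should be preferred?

Thornfield: IR = (8.2% − 11.7%) / 9.0% = -0.389
Cobalt: IR = (5.8% − 11.7%) / 2.2% = -2.682
Highest: Thornfield (-0.389).

Thornfield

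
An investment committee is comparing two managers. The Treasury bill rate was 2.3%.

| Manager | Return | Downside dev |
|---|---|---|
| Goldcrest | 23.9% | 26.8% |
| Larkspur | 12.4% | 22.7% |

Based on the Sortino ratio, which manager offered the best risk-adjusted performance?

Goldcrest

Goldcrest: Sortino ratio = (23.9% − 2.3%) / 26.8% = 0.806
Larkspur: Sortino ratio = (12.4% − 2.3%) / 22.7% = 0.445
Highest: Goldcrest (0.806).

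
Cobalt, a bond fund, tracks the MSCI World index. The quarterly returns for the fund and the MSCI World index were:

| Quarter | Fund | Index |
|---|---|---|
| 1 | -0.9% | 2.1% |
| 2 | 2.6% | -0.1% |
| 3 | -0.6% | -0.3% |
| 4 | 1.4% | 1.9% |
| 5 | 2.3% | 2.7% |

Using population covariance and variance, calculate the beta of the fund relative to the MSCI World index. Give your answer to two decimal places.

r̄p = 0.9600%,  r̄m = 1.2600%
Cov = Σ(rp − r̄p)(rm − r̄m) / 5 = 0.1704
Var(rm) = Σ(rm − r̄m)² / 5 = 1.4944
β = Cov / Var = 0.1704 / 1.4944 = 0.1140

0.11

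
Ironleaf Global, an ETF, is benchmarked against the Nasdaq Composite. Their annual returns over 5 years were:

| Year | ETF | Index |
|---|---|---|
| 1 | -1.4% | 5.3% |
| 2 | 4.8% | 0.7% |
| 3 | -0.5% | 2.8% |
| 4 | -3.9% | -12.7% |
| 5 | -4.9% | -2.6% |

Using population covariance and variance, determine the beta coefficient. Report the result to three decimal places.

0.251

r̄p = -1.1800%,  r̄m = -1.3000%
Cov = Σ(rp − r̄p)(rm − r̄m) / 5 = 9.8280
Var(rm) = Σ(rm − r̄m)² / 5 = 39.2040
β = Cov / Var = 9.8280 / 39.2040 = 0.2507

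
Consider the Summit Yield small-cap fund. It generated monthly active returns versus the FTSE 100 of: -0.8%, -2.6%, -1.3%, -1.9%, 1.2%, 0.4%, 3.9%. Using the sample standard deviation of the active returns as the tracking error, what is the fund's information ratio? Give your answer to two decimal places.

μ = (-0.8 − 2.6 − 1.3 − 1.9 + 1.2 + 0.4 + 3.9) / 7 = -1.10 / 7 = -0.1571%
Σ(r − μ)² = (-0.8 − (-0.1571))² + (-2.6 − (-0.1571))² + (-1.3 − (-0.1571))² + … = 29.3371
sample σ = √(29.3371 / 6) = √4.8895 = 2.2112%
IR = μ / tracking error = -0.1571 / 2.2112 = -0.0710

-0.07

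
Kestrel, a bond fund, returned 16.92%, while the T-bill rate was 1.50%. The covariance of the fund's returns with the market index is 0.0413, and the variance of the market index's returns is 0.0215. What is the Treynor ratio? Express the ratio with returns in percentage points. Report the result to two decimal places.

β = Cov / Var = 0.0413 / 0.0215 = 1.9209
Treynor = (Rp − Rf) / β = (16.92% − 1.50%) / 1.9209 = 15.42 / 1.9209 = 8.0275

8.03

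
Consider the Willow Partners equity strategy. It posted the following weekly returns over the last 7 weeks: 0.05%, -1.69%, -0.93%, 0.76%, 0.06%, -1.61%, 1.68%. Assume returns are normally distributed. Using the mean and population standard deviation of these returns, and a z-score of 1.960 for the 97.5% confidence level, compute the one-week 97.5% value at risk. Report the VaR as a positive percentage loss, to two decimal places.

2.50

r̄ = (0.05 − 1.69 − 0.93 + 0.76 + 0.06 − 1.61 + 1.68) / 7 = -0.2400%
Σ(r − r̄)² = (0.05 − (-0.2400))² + (-1.69 − (-0.2400))² + (-0.93 − (-0.2400))² + … = 9.3160
population σ = √(9.3160 / 7) = √1.3309 = 1.1536%
VaR = −(r̄ − z·σ) = −(-0.2400 − 1.960 × 1.1536) = −(-2.5011) = 2.5011%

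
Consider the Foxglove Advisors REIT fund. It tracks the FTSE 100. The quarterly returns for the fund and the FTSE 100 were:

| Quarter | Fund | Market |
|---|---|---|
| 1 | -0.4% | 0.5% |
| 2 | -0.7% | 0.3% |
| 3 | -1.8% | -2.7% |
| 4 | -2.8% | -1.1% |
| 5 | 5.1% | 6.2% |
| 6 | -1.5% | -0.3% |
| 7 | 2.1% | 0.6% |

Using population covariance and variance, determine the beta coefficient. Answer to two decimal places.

r̄p = 0.0000%,  r̄m = 0.5000%
Cov = Σ(rp − r̄p)(rm − r̄m) / 7 = 5.8371
Var(rm) = Σ(rm − r̄m)² / 7 = 6.5686
β = Cov / Var = 5.8371 / 6.5686 = 0.8886

0.89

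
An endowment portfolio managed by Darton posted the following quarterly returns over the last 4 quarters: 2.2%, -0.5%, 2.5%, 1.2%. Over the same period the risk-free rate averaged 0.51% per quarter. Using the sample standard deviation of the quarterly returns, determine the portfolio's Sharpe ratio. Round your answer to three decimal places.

0.621

r̄ = (2.2 − 0.5 + 2.5 + 1.2) / 4 = 1.3500%
Sample σ = √[Σ(r − r̄)² / 3] = √[5.4900 / 3] = √1.8300 = 1.3528%
Sharpe = (r̄ − rf) / σ = (1.3500 − 0.51) / 1.3528 = 0.8400 / 1.3528 = 0.6209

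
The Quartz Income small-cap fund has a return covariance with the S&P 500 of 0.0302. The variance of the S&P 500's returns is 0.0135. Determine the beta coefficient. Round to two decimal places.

β = Cov(Rp, Rm) / Var(Rm) = 0.0302 / 0.0135 = 2.2370

2.24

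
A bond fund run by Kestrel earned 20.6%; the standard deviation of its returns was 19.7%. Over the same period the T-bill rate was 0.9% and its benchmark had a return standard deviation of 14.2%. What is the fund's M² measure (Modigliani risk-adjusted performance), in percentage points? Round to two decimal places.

15.10

Sharpe = (Rp − Rf) / σp = (20.6% − 0.9%) / 19.7% = 1.0000
M² = Rf + Sharpe × σm = 0.9% + 1.0000 × 14.2% = 15.1000%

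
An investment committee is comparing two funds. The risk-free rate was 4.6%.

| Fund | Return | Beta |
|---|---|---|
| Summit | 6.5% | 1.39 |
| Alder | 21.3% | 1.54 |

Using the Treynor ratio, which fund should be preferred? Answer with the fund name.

Summit: Treynor = (6.5% − 4.6%) / 1.39 = 1.367
Alder: Treynor = (21.3% − 4.6%) / 1.54 = 10.844
Highest: Alder (10.844).

Alder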